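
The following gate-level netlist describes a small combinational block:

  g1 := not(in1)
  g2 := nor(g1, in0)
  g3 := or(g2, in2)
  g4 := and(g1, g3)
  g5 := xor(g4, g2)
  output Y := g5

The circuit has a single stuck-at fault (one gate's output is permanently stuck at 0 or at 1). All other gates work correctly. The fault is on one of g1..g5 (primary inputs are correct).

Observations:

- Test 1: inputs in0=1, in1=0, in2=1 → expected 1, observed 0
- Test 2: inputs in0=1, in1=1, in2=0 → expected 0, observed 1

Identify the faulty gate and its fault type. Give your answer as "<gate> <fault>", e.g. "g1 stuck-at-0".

g2 stuck-at-1

Fault-free values for test 1 (in0=1, in1=0, in2=1): g1=1, g2=0, g3=1, g4=1, g5=1, giving Y=1. Observed 0.
Test 1: faults giving observed 0 are {g1 stuck-at-0, g2 stuck-at-1, g3 stuck-at-0, g4 stuck-at-0, g5 stuck-at-0}.
Test 2 (in0=1, in1=1, in2=0): fault-free g1=0, g2=0, g3=0, g4=0, g5=0 → 0; observed 1. Eliminates g1 stuck-at-0, g3 stuck-at-0, g4 stuck-at-0, g5 stuck-at-0.
Only g2 stuck-at-1 is consistent with every test.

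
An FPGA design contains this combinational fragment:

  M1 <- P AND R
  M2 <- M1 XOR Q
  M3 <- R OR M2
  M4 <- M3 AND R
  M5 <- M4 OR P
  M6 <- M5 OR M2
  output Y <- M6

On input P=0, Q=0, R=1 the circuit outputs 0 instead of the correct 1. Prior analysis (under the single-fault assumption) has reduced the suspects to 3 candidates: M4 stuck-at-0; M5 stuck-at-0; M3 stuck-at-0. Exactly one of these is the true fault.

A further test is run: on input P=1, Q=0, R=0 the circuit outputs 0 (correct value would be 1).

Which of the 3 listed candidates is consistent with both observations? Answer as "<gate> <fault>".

M5 stuck-at-0

Evaluate each candidate on input P=1, Q=0, R=0:
  M4 stuck-at-0: M1=0, M2=0, M3=0, M4=0 [stuck-at-0], M5=1, M6=1 → 1 — eliminated
  M5 stuck-at-0: M1=0, M2=0, M3=0, M4=0, M5=0 [stuck-at-0], M6=0 → 0 — matches
  M3 stuck-at-0: M1=0, M2=0, M3=0 [stuck-at-0], M4=0, M5=1, M6=1 → 1 — eliminated
Only M5 stuck-at-0 reproduces the observed 0.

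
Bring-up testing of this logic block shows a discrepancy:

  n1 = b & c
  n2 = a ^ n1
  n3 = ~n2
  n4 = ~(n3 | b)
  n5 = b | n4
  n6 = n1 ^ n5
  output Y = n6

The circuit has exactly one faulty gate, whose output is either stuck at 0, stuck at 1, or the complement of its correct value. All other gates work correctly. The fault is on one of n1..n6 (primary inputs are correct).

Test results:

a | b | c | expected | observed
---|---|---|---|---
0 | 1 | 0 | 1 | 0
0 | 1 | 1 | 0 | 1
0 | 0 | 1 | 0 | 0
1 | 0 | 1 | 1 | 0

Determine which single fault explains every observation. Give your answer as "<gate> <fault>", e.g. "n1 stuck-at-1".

n5 stuck-at-0

Fault-free values for test 1 (a=0, b=1, c=0): n1=0, n2=0, n3=1, n4=0, n5=1, n6=1, giving Y=1. Observed 0.
Test 1: faults giving observed 0 are {n1 stuck-at-1, n1 inverted output, n5 stuck-at-0, n5 inverted output, n6 stuck-at-0, n6 inverted output}.
Test 2 (a=0, b=1, c=1): fault-free n1=1, n2=1, n3=0, n4=0, n5=1, n6=0 → 0; observed 1. Eliminates n1 stuck-at-1, n6 stuck-at-0.
Test 3 (a=0, b=0, c=1): fault-free n1=0, n2=0, n3=1, n4=0, n5=0, n6=0 → 0; observed 0. Eliminates n5 inverted output, n6 inverted output.
Test 4 (a=1, b=0, c=1): fault-free n1=0, n2=1, n3=0, n4=1, n5=1, n6=1 → 1; observed 0. Eliminates n1 inverted output.
Only n5 stuck-at-0 is consistent with every test.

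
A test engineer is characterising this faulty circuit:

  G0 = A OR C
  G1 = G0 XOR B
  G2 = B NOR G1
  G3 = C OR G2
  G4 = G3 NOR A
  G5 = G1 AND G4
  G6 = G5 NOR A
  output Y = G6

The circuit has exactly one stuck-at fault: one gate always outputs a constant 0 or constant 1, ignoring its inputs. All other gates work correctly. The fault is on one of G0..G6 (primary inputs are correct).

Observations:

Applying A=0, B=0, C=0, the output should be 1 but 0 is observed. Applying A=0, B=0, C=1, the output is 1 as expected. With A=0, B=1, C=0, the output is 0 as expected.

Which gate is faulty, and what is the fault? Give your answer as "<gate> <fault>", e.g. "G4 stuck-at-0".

G1 stuck-at-1

Fault-free values for test 1 (A=0, B=0, C=0): G0=0, G1=0, G2=1, G3=1, G4=0, G5=0, G6=1, giving Y=1. Observed 0.
Test 1: faults giving observed 0 are {G0 stuck-at-1, G1 stuck-at-1, G5 stuck-at-1, G6 stuck-at-0}.
Test 2 (A=0, B=0, C=1): fault-free G0=1, G1=1, G2=0, G3=1, G4=0, G5=0, G6=1 → 1; observed 1. Eliminates G5 stuck-at-1, G6 stuck-at-0.
Test 3 (A=0, B=1, C=0): fault-free G0=0, G1=1, G2=0, G3=0, G4=1, G5=1, G6=0 → 0; observed 0. Eliminates G0 stuck-at-1.
Only G1 stuck-at-1 is consistent with every test.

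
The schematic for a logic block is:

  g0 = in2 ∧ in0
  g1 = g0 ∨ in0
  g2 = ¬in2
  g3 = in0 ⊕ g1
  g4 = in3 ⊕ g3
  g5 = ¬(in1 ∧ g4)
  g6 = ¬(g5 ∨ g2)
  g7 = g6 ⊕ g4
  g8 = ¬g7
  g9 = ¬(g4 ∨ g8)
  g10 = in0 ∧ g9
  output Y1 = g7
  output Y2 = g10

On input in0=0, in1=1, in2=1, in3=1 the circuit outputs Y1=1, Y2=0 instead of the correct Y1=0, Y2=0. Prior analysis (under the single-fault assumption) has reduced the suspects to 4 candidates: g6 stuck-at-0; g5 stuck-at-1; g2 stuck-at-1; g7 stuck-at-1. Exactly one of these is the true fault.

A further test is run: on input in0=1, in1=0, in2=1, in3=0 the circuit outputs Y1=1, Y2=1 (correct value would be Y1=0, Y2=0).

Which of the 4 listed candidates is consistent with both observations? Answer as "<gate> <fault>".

Evaluate each candidate on input in0=1, in1=0, in2=1, in3=0:
  g6 stuck-at-0: g0=1, g1=1, g2=0, g3=0, g4=0, g5=1, g6=0 [stuck-at-0], g7=0, g8=1, g9=0, g10=0 → Y1=0, Y2=0 — eliminated
  g5 stuck-at-1: g0=1, g1=1, g2=0, g3=0, g4=0, g5=1 [stuck-at-1], g6=0, g7=0, g8=1, g9=0, g10=0 → Y1=0, Y2=0 — eliminated
  g2 stuck-at-1: g0=1, g1=1, g2=1 [stuck-at-1], g3=0, g4=0, g5=1, g6=0, g7=0, g8=1, g9=0, g10=0 → Y1=0, Y2=0 — eliminated
  g7 stuck-at-1: g0=1, g1=1, g2=0, g3=0, g4=0, g5=1, g6=0, g7=1 [stuck-at-1], g8=0, g9=1, g10=1 → Y1=1, Y2=1 — matches
Only g7 stuck-at-1 reproduces the observed Y1=1, Y2=1.

g7 stuck-at-1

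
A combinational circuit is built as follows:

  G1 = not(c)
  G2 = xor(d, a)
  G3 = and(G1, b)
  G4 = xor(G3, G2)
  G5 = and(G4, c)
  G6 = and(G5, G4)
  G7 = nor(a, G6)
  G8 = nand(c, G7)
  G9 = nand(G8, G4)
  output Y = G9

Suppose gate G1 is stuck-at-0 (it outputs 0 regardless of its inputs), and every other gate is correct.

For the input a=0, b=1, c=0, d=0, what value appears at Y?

Propagate with G1 forced: G1=0 [stuck-at-0], G2=0, G3=0, G4=0, G5=0, G6=0, G7=1, G8=1, G9=1.
So Y = 1. (Without the fault it would be 0.)

1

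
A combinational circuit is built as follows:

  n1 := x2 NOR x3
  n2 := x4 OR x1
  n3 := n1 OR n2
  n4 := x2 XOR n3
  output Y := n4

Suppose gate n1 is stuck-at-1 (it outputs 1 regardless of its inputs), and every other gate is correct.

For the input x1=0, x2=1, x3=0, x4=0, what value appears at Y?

Propagate with n1 forced: n1=1 [stuck-at-1], n2=0, n3=1, n4=0.
So Y = 0. (Without the fault it would be 1.)

0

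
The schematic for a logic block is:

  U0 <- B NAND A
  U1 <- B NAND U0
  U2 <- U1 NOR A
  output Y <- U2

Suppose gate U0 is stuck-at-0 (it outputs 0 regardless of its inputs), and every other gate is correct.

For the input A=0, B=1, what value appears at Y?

Propagate with U0 forced: U0=0 [stuck-at-0], U1=1, U2=0.
So Y = 0. (Without the fault it would be 1.)

0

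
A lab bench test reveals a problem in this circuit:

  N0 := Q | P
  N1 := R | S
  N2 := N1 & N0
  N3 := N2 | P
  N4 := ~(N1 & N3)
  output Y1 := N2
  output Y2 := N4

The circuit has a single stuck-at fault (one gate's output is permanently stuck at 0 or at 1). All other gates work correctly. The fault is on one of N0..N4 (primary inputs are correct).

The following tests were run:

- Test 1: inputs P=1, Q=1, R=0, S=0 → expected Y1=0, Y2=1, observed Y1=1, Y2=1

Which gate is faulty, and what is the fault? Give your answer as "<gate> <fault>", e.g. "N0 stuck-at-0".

N2 stuck-at-1

Fault-free values for test 1 (P=1, Q=1, R=0, S=0): N0=1, N1=0, N2=0, N3=1, N4=1, giving Y1=0, Y2=1. Observed Y1=1, Y2=1.
Test 1: faults giving observed Y1=1, Y2=1 are {N2 stuck-at-1}.
Only N2 stuck-at-1 is consistent with every test.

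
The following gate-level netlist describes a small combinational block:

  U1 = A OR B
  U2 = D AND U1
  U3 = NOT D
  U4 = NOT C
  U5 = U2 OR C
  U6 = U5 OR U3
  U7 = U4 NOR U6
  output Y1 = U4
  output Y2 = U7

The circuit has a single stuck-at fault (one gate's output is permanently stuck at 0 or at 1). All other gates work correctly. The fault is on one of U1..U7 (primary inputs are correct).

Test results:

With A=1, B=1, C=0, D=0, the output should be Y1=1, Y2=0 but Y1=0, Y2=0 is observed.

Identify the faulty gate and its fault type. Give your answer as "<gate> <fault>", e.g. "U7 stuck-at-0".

U4 stuck-at-0

Fault-free values for test 1 (A=1, B=1, C=0, D=0): U1=1, U2=0, U3=1, U4=1, U5=0, U6=1, U7=0, giving Y1=1, Y2=0. Observed Y1=0, Y2=0.
Test 1: faults giving observed Y1=0, Y2=0 are {U4 stuck-at-0}.
Only U4 stuck-at-0 is consistent with every test.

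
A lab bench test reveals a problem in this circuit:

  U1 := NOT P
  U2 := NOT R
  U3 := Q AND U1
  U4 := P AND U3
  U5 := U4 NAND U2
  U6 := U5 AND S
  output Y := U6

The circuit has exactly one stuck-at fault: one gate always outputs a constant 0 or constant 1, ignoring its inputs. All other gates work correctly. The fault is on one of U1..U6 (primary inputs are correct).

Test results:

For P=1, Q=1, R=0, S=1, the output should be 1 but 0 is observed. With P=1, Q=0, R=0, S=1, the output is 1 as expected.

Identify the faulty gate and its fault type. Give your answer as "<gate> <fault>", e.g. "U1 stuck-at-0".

U1 stuck-at-1

Fault-free values for test 1 (P=1, Q=1, R=0, S=1): U1=0, U2=1, U3=0, U4=0, U5=1, U6=1, giving Y=1. Observed 0.
Test 1: faults giving observed 0 are {U1 stuck-at-1, U3 stuck-at-1, U4 stuck-at-1, U5 stuck-at-0, U6 stuck-at-0}.
Test 2 (P=1, Q=0, R=0, S=1): fault-free U1=0, U2=1, U3=0, U4=0, U5=1, U6=1 → 1; observed 1. Eliminates U3 stuck-at-1, U4 stuck-at-1, U5 stuck-at-0, U6 stuck-at-0.
Only U1 stuck-at-1 is consistent with every test.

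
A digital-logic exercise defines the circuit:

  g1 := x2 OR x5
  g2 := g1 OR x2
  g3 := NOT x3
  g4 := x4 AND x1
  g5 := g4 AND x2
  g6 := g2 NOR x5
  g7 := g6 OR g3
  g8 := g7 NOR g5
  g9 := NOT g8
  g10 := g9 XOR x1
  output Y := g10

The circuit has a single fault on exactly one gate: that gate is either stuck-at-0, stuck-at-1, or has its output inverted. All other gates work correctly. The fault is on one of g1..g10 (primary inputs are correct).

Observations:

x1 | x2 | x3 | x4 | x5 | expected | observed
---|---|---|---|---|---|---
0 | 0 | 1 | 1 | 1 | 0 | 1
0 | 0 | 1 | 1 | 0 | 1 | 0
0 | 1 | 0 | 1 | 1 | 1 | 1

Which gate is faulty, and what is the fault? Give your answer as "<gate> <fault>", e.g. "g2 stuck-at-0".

Fault-free values for test 1 (x1=0, x2=0, x3=1, x4=1, x5=1): g1=1, g2=1, g3=0, g4=0, g5=0, g6=0, g7=0, g8=1, g9=0, g10=0, giving Y=0. Observed 1.
Test 1: faults giving observed 1 are {g3 stuck-at-1, g3 inverted output, g5 stuck-at-1, g5 inverted output, g6 stuck-at-1, g6 inverted output, g7 stuck-at-1, g7 inverted output, g8 stuck-at-0, g8 inverted output, g9 stuck-at-1, g9 inverted output, g10 stuck-at-1, g10 inverted output}.
Test 2 (x1=0, x2=0, x3=1, x4=1, x5=0): fault-free g1=0, g2=0, g3=0, g4=0, g5=0, g6=1, g7=1, g8=0, g9=1, g10=1 → 1; observed 0. Eliminates g3 stuck-at-1, g3 inverted output, g5 stuck-at-1, g5 inverted output, g6 stuck-at-1, g7 stuck-at-1, g8 stuck-at-0, g9 stuck-at-1, g10 stuck-at-1.
Test 3 (x1=0, x2=1, x3=0, x4=1, x5=1): fault-free g1=1, g2=1, g3=1, g4=0, g5=0, g6=0, g7=1, g8=0, g9=1, g10=1 → 1; observed 1. Eliminates g7 inverted output, g8 inverted output, g9 inverted output, g10 inverted output.
Only g6 inverted output is consistent with every test.

g6 inverted output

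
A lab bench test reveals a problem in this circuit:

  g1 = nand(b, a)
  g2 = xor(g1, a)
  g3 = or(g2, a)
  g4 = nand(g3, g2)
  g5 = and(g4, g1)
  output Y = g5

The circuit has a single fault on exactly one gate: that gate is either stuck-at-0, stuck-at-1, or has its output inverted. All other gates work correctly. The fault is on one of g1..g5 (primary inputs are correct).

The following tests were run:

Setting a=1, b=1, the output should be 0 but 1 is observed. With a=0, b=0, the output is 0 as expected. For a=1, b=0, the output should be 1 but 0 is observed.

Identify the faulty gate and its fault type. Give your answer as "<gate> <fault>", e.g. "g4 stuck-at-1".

g1 inverted output

Fault-free values for test 1 (a=1, b=1): g1=0, g2=1, g3=1, g4=0, g5=0, giving Y=0. Observed 1.
Test 1: faults giving observed 1 are {g1 stuck-at-1, g1 inverted output, g5 stuck-at-1, g5 inverted output}.
Test 2 (a=0, b=0): fault-free g1=1, g2=1, g3=1, g4=0, g5=0 → 0; observed 0. Eliminates g5 stuck-at-1, g5 inverted output.
Test 3 (a=1, b=0): fault-free g1=1, g2=0, g3=1, g4=1, g5=1 → 1; observed 0. Eliminates g1 stuck-at-1.
Only g1 inverted output is consistent with every test.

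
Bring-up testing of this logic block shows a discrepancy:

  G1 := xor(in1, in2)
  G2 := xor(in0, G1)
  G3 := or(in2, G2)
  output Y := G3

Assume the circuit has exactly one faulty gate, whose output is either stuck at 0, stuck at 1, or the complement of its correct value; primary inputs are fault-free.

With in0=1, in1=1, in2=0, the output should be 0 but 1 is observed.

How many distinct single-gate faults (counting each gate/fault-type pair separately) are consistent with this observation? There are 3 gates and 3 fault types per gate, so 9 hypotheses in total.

Fault-free: G1=1, G2=0, G3=0 → 0. Observed 1.
  G1 stuck-at-0: output 1 ✓
  G1 stuck-at-1: output 0 ✗
  G1 inverted output: output 1 ✓
  G2 stuck-at-0: output 0 ✗
  G2 stuck-at-1: output 1 ✓
  G2 inverted output: output 1 ✓
  G3 stuck-at-0: output 0 ✗
  G3 stuck-at-1: output 1 ✓
  G3 inverted output: output 1 ✓
Consistent faults: {G1 stuck-at-0, G1 inverted output, G2 stuck-at-1, G2 inverted output, G3 stuck-at-1, G3 inverted output} — 6 in all.

6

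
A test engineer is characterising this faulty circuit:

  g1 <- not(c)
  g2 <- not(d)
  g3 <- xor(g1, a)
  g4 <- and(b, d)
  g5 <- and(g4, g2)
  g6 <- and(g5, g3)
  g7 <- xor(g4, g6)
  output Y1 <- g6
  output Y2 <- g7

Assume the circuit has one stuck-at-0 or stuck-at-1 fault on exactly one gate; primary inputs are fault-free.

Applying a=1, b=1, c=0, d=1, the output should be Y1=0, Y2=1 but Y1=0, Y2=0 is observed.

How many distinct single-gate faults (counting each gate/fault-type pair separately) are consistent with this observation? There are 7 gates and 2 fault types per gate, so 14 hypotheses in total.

Fault-free: g1=1, g2=0, g3=0, g4=1, g5=0, g6=0, g7=1 → Y1=0, Y2=1. Observed Y1=0, Y2=0.
  g1 stuck-at-0: output Y1=0, Y2=1 ✗
  g1 stuck-at-1: output Y1=0, Y2=1 ✗
  g2 stuck-at-0: output Y1=0, Y2=1 ✗
  g2 stuck-at-1: output Y1=0, Y2=1 ✗
  g3 stuck-at-0: output Y1=0, Y2=1 ✗
  g3 stuck-at-1: output Y1=0, Y2=1 ✗
  g4 stuck-at-0: output Y1=0, Y2=0 ✓
  g4 stuck-at-1: output Y1=0, Y2=1 ✗
  g5 stuck-at-0: output Y1=0, Y2=1 ✗
  g5 stuck-at-1: output Y1=0, Y2=1 ✗
  g6 stuck-at-0: output Y1=0, Y2=1 ✗
  g6 stuck-at-1: output Y1=1, Y2=0 ✗
  g7 stuck-at-0: output Y1=0, Y2=0 ✓
  g7 stuck-at-1: output Y1=0, Y2=1 ✗
Consistent faults: {g4 stuck-at-0, g7 stuck-at-0} — 2 in all.

2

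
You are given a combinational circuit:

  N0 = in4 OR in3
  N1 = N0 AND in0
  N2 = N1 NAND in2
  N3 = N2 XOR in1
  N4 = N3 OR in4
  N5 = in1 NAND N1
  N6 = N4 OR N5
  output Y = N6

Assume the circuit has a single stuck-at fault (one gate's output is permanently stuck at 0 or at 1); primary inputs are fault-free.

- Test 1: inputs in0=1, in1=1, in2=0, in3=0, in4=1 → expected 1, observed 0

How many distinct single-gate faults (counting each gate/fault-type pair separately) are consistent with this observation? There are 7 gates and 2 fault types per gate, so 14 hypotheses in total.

2

Fault-free: N0=1, N1=1, N2=1, N3=0, N4=1, N5=0, N6=1 → 1. Observed 0.
  N0 stuck-at-0: output 1 ✗
  N0 stuck-at-1: output 1 ✗
  N1 stuck-at-0: output 1 ✗
  N1 stuck-at-1: output 1 ✗
  N2 stuck-at-0: output 1 ✗
  N2 stuck-at-1: output 1 ✗
  N3 stuck-at-0: output 1 ✗
  N3 stuck-at-1: output 1 ✗
  N4 stuck-at-0: output 0 ✓
  N4 stuck-at-1: output 1 ✗
  N5 stuck-at-0: output 1 ✗
  N5 stuck-at-1: output 1 ✗
  N6 stuck-at-0: output 0 ✓
  N6 stuck-at-1: output 1 ✗
Consistent faults: {N4 stuck-at-0, N6 stuck-at-0} — 2 in all.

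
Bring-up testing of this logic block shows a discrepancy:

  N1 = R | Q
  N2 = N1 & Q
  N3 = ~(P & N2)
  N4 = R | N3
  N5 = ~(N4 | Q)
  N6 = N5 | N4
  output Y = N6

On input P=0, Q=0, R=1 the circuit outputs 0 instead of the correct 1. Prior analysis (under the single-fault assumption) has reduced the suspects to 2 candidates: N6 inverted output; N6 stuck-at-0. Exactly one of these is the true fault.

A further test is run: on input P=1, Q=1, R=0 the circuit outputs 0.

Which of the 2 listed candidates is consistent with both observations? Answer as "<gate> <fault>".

Evaluate each candidate on input P=1, Q=1, R=0:
  N6 inverted output: N1=1, N2=1, N3=0, N4=0, N5=0, N6=1 [inverted output] → 1 — eliminated
  N6 stuck-at-0: N1=1, N2=1, N3=0, N4=0, N5=0, N6=0 [stuck-at-0] → 0 — matches
Only N6 stuck-at-0 reproduces the observed 0.

N6 stuck-at-0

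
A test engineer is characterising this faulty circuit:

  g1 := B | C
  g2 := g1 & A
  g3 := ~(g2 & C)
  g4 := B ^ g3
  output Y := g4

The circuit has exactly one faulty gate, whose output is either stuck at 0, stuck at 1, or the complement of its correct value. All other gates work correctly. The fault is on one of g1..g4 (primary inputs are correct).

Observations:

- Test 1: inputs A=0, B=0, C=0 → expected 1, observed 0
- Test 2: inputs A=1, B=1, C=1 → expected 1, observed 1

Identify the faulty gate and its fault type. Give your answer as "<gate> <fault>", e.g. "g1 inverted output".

Fault-free values for test 1 (A=0, B=0, C=0): g1=0, g2=0, g3=1, g4=1, giving Y=1. Observed 0.
Test 1: faults giving observed 0 are {g3 stuck-at-0, g3 inverted output, g4 stuck-at-0, g4 inverted output}.
Test 2 (A=1, B=1, C=1): fault-free g1=1, g2=1, g3=0, g4=1 → 1; observed 1. Eliminates g3 inverted output, g4 stuck-at-0, g4 inverted output.
Only g3 stuck-at-0 is consistent with every test.

g3 stuck-at-0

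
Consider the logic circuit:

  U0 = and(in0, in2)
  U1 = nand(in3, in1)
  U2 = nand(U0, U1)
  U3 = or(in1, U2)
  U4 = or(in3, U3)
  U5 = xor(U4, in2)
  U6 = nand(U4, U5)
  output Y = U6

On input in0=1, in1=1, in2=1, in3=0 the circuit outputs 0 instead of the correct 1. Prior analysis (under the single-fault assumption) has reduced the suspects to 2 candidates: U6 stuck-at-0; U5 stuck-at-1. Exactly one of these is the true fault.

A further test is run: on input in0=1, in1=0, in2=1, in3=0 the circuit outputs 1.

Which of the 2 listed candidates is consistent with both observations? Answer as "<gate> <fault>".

Evaluate each candidate on input in0=1, in1=0, in2=1, in3=0:
  U6 stuck-at-0: U0=1, U1=1, U2=0, U3=0, U4=0, U5=1, U6=0 [stuck-at-0] → 0 — eliminated
  U5 stuck-at-1: U0=1, U1=1, U2=0, U3=0, U4=0, U5=1 [stuck-at-1], U6=1 → 1 — matches
Only U5 stuck-at-1 reproduces the observed 1.

U5 stuck-at-1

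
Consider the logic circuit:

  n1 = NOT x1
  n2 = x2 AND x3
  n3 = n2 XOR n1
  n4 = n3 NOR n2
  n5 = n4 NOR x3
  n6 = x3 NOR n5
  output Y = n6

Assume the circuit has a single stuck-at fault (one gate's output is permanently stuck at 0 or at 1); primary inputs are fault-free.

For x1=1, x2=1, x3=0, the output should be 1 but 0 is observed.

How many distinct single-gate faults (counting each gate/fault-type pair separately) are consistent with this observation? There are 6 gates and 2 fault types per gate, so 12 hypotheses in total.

6

Fault-free: n1=0, n2=0, n3=0, n4=1, n5=0, n6=1 → 1. Observed 0.
  n1 stuck-at-0: output 1 ✗
  n1 stuck-at-1: output 0 ✓
  n2 stuck-at-0: output 1 ✗
  n2 stuck-at-1: output 0 ✓
  n3 stuck-at-0: output 1 ✗
  n3 stuck-at-1: output 0 ✓
  n4 stuck-at-0: output 0 ✓
  n4 stuck-at-1: output 1 ✗
  n5 stuck-at-0: output 1 ✗
  n5 stuck-at-1: output 0 ✓
  n6 stuck-at-0: output 0 ✓
  n6 stuck-at-1: output 1 ✗
Consistent faults: {n1 stuck-at-1, n2 stuck-at-1, n3 stuck-at-1, n4 stuck-at-0, n5 stuck-at-1, n6 stuck-at-0} — 6 in all.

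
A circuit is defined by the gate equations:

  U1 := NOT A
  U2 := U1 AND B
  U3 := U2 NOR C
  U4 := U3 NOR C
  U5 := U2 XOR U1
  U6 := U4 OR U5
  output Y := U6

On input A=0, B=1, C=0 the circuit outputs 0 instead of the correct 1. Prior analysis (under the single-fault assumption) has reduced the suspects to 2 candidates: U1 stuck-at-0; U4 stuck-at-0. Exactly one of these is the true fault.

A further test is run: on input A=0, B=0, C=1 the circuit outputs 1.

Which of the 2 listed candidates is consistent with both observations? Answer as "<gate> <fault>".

Evaluate each candidate on input A=0, B=0, C=1:
  U1 stuck-at-0: U1=0 [stuck-at-0], U2=0, U3=0, U4=0, U5=0, U6=0 → 0 — eliminated
  U4 stuck-at-0: U1=1, U2=0, U3=0, U4=0 [stuck-at-0], U5=1, U6=1 → 1 — matches
Only U4 stuck-at-0 reproduces the observed 1.

U4 stuck-at-0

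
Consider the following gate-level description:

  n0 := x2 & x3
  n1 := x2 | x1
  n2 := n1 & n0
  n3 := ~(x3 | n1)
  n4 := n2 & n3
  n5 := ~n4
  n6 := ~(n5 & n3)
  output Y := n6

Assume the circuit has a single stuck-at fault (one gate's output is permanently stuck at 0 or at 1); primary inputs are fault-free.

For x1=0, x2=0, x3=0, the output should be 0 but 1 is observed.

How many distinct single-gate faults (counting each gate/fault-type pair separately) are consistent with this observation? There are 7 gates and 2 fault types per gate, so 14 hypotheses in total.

6

Fault-free: n0=0, n1=0, n2=0, n3=1, n4=0, n5=1, n6=0 → 0. Observed 1.
  n0 stuck-at-0: output 0 ✗
  n0 stuck-at-1: output 0 ✗
  n1 stuck-at-0: output 0 ✗
  n1 stuck-at-1: output 1 ✓
  n2 stuck-at-0: output 0 ✗
  n2 stuck-at-1: output 1 ✓
  n3 stuck-at-0: output 1 ✓
  n3 stuck-at-1: output 0 ✗
  n4 stuck-at-0: output 0 ✗
  n4 stuck-at-1: output 1 ✓
  n5 stuck-at-0: output 1 ✓
  n5 stuck-at-1: output 0 ✗
  n6 stuck-at-0: output 0 ✗
  n6 stuck-at-1: output 1 ✓
Consistent faults: {n1 stuck-at-1, n2 stuck-at-1, n3 stuck-at-0, n4 stuck-at-1, n5 stuck-at-0, n6 stuck-at-1} — 6 in all.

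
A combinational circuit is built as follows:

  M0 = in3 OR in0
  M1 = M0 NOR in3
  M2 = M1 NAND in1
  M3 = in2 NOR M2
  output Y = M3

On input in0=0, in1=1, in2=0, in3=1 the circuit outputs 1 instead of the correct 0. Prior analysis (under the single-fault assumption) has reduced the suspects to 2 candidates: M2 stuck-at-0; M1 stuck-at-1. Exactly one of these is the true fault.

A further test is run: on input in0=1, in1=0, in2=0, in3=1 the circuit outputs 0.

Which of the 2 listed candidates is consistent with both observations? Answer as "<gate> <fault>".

M1 stuck-at-1

Evaluate each candidate on input in0=1, in1=0, in2=0, in3=1:
  M2 stuck-at-0: M0=1, M1=0, M2=0 [stuck-at-0], M3=1 → 1 — eliminated
  M1 stuck-at-1: M0=1, M1=1 [stuck-at-1], M2=1, M3=0 → 0 — matches
Only M1 stuck-at-1 reproduces the observed 0.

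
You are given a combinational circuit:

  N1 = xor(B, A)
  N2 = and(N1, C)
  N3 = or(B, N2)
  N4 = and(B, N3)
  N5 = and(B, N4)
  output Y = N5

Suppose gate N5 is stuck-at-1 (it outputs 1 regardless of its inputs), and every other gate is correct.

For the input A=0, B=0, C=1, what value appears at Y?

1

Propagate with N5 forced: N1=0, N2=0, N3=0, N4=0, N5=1 [stuck-at-1].
So Y = 1. (Without the fault it would be 0.)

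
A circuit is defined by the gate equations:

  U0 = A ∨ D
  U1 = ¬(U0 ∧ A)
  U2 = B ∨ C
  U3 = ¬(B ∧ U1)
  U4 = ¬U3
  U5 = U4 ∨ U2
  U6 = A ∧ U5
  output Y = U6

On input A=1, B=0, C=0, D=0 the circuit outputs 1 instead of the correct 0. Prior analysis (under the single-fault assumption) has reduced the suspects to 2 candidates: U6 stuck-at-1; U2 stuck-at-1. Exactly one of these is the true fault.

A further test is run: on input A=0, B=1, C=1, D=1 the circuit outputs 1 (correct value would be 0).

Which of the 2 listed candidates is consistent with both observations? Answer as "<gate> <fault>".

U6 stuck-at-1

Evaluate each candidate on input A=0, B=1, C=1, D=1:
  U6 stuck-at-1: U0=1, U1=1, U2=1, U3=0, U4=1, U5=1, U6=1 [stuck-at-1] → 1 — matches
  U2 stuck-at-1: U0=1, U1=1, U2=1 [stuck-at-1], U3=0, U4=1, U5=1, U6=0 → 0 — eliminated
Only U6 stuck-at-1 reproduces the observed 1.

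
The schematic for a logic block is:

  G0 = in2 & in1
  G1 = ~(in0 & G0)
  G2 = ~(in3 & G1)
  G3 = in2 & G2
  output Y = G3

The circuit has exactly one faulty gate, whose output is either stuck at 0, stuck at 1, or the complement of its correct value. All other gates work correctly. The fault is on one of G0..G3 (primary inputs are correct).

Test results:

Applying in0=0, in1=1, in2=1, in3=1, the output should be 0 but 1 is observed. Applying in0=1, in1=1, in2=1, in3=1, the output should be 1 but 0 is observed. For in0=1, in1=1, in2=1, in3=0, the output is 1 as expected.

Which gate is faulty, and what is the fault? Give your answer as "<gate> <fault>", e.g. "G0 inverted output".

Fault-free values for test 1 (in0=0, in1=1, in2=1, in3=1): G0=1, G1=1, G2=0, G3=0, giving Y=0. Observed 1.
Test 1: faults giving observed 1 are {G1 stuck-at-0, G1 inverted output, G2 stuck-at-1, G2 inverted output, G3 stuck-at-1, G3 inverted output}.
Test 2 (in0=1, in1=1, in2=1, in3=1): fault-free G0=1, G1=0, G2=1, G3=1 → 1; observed 0. Eliminates G1 stuck-at-0, G2 stuck-at-1, G3 stuck-at-1.
Test 3 (in0=1, in1=1, in2=1, in3=0): fault-free G0=1, G1=0, G2=1, G3=1 → 1; observed 1. Eliminates G2 inverted output, G3 inverted output.
Only G1 inverted output is consistent with every test.

G1 inverted output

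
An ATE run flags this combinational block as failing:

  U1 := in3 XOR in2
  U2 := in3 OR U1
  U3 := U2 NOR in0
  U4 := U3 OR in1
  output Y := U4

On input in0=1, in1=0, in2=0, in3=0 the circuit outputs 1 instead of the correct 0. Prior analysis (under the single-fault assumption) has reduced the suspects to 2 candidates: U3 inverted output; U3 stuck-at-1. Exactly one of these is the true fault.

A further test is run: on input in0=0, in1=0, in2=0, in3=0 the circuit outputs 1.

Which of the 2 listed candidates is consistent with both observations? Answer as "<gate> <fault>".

U3 stuck-at-1

Evaluate each candidate on input in0=0, in1=0, in2=0, in3=0:
  U3 inverted output: U1=0, U2=0, U3=0 [inverted output], U4=0 → 0 — eliminated
  U3 stuck-at-1: U1=0, U2=0, U3=1 [stuck-at-1], U4=1 → 1 — matches
Only U3 stuck-at-1 reproduces the observed 1.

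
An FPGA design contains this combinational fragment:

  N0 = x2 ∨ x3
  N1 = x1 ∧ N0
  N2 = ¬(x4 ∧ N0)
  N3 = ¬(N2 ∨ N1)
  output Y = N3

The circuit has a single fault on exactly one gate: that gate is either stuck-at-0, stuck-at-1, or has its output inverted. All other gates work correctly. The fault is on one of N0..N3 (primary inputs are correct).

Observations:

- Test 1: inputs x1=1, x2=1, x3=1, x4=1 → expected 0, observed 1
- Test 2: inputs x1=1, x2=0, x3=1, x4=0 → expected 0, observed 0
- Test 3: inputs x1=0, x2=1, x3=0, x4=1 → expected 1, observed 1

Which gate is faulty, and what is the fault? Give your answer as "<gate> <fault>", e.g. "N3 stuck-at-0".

Fault-free values for test 1 (x1=1, x2=1, x3=1, x4=1): N0=1, N1=1, N2=0, N3=0, giving Y=0. Observed 1.
Test 1: faults giving observed 1 are {N1 stuck-at-0, N1 inverted output, N3 stuck-at-1, N3 inverted output}.
Test 2 (x1=1, x2=0, x3=1, x4=0): fault-free N0=1, N1=1, N2=1, N3=0 → 0; observed 0. Eliminates N3 stuck-at-1, N3 inverted output.
Test 3 (x1=0, x2=1, x3=0, x4=1): fault-free N0=1, N1=0, N2=0, N3=1 → 1; observed 1. Eliminates N1 inverted output.
Only N1 stuck-at-0 is consistent with every test.

N1 stuck-at-0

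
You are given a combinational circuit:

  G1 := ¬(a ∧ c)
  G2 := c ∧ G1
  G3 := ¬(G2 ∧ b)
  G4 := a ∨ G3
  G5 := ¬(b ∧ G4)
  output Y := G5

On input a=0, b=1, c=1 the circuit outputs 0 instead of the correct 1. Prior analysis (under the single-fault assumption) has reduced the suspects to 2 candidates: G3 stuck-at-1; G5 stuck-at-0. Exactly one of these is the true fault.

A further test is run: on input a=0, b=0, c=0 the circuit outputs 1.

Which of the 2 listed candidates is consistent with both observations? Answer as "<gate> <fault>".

G3 stuck-at-1

Evaluate each candidate on input a=0, b=0, c=0:
  G3 stuck-at-1: G1=1, G2=0, G3=1 [stuck-at-1], G4=1, G5=1 → 1 — matches
  G5 stuck-at-0: G1=1, G2=0, G3=1, G4=1, G5=0 [stuck-at-0] → 0 — eliminated
Only G3 stuck-at-1 reproduces the observed 1.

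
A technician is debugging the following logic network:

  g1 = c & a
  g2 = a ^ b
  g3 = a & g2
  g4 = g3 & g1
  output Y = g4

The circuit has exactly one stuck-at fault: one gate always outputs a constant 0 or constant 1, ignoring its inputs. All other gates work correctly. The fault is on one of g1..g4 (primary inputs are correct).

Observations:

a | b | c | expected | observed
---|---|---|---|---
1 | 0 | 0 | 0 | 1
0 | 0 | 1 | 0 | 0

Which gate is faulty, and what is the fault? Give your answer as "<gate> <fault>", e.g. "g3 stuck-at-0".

Fault-free values for test 1 (a=1, b=0, c=0): g1=0, g2=1, g3=1, g4=0, giving Y=0. Observed 1.
Test 1: faults giving observed 1 are {g1 stuck-at-1, g4 stuck-at-1}.
Test 2 (a=0, b=0, c=1): fault-free g1=0, g2=0, g3=0, g4=0 → 0; observed 0. Eliminates g4 stuck-at-1.
Only g1 stuck-at-1 is consistent with every test.

g1 stuck-at-1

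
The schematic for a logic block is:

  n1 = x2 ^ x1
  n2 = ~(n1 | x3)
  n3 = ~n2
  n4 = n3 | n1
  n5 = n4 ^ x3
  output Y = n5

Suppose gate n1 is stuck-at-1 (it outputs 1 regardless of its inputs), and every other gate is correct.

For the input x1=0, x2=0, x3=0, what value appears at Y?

Propagate with n1 forced: n1=1 [stuck-at-1], n2=0, n3=1, n4=1, n5=1.
So Y = 1. (Without the fault it would be 0.)

1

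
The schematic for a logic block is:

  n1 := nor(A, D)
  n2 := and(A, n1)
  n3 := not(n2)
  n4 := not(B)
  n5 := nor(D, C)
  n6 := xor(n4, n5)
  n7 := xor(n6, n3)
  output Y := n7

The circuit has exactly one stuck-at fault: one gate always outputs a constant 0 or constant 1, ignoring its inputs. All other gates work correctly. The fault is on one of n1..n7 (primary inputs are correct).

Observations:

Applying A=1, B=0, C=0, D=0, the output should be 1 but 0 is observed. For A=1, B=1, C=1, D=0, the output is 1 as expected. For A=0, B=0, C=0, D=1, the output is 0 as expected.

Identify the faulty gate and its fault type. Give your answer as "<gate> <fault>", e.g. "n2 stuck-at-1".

Fault-free values for test 1 (A=1, B=0, C=0, D=0): n1=0, n2=0, n3=1, n4=1, n5=1, n6=0, n7=1, giving Y=1. Observed 0.
Test 1: faults giving observed 0 are {n1 stuck-at-1, n2 stuck-at-1, n3 stuck-at-0, n4 stuck-at-0, n5 stuck-at-0, n6 stuck-at-1, n7 stuck-at-0}.
Test 2 (A=1, B=1, C=1, D=0): fault-free n1=0, n2=0, n3=1, n4=0, n5=0, n6=0, n7=1 → 1; observed 1. Eliminates n1 stuck-at-1, n2 stuck-at-1, n3 stuck-at-0, n6 stuck-at-1, n7 stuck-at-0.
Test 3 (A=0, B=0, C=0, D=1): fault-free n1=0, n2=0, n3=1, n4=1, n5=0, n6=1, n7=0 → 0; observed 0. Eliminates n4 stuck-at-0.
Only n5 stuck-at-0 is consistent with every test.

n5 stuck-at-0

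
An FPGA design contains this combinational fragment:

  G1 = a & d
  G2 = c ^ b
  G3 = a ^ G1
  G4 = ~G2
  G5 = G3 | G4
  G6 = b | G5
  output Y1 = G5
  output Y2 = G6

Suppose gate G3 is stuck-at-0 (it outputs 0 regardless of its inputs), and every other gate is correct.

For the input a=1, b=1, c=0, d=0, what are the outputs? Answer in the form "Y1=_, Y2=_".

Propagate with G3 forced: G1=0, G2=1, G3=0 [stuck-at-0], G4=0, G5=0, G6=1.
So the outputs are Y1=0, Y2=1. (Without the fault they would be Y1=1, Y2=1.)

Y1=0, Y2=1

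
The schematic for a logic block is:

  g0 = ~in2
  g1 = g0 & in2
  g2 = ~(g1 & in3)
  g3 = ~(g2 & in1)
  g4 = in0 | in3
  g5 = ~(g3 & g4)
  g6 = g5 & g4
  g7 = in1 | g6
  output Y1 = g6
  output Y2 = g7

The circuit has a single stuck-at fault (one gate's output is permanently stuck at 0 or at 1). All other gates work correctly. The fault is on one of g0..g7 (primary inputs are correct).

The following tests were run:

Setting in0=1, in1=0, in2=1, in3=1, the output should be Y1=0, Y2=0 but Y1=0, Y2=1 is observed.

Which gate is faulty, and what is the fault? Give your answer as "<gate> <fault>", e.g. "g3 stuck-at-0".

g7 stuck-at-1

Fault-free values for test 1 (in0=1, in1=0, in2=1, in3=1): g0=0, g1=0, g2=1, g3=1, g4=1, g5=0, g6=0, g7=0, giving Y1=0, Y2=0. Observed Y1=0, Y2=1.
Test 1: faults giving observed Y1=0, Y2=1 are {g7 stuck-at-1}.
Only g7 stuck-at-1 is consistent with every test.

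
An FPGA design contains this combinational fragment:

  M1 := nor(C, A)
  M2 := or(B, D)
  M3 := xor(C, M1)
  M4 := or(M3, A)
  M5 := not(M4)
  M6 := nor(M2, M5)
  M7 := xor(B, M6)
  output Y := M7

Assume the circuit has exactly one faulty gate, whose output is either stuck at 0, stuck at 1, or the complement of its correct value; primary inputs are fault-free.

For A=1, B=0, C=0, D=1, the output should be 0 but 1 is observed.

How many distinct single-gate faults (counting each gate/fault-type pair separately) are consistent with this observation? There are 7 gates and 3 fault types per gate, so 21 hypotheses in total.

Fault-free: M1=0, M2=1, M3=0, M4=1, M5=0, M6=0, M7=0 → 0. Observed 1.
  M1: none of the 3 fault types match ✗
  M2: stuck-at-0, inverted output ✓; others ✗
  M3: none of the 3 fault types match ✗
  M4: none of the 3 fault types match ✗
  M5: none of the 3 fault types match ✗
  M6: stuck-at-1, inverted output ✓; others ✗
  M7: stuck-at-1, inverted output ✓; others ✗
Consistent faults: {M2 stuck-at-0, M2 inverted output, M6 stuck-at-1, M6 inverted output, M7 stuck-at-1, M7 inverted output} — 6 in all.

6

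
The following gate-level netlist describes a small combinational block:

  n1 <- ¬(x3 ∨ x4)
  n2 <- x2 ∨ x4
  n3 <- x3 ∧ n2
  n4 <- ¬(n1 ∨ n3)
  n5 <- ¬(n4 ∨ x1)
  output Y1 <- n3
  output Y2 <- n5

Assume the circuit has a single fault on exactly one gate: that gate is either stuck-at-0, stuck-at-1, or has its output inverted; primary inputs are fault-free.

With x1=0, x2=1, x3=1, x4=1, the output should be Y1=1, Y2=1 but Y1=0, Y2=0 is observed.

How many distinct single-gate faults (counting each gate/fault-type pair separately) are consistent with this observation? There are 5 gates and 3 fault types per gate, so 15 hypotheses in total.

4

Fault-free: n1=0, n2=1, n3=1, n4=0, n5=1 → Y1=1, Y2=1. Observed Y1=0, Y2=0.
  n1: none of the 3 fault types match ✗
  n2: stuck-at-0, inverted output ✓; others ✗
  n3: stuck-at-0, inverted output ✓; others ✗
  n4: none of the 3 fault types match ✗
  n5: none of the 3 fault types match ✗
Consistent faults: {n2 stuck-at-0, n2 inverted output, n3 stuck-at-0, n3 inverted output} — 4 in all.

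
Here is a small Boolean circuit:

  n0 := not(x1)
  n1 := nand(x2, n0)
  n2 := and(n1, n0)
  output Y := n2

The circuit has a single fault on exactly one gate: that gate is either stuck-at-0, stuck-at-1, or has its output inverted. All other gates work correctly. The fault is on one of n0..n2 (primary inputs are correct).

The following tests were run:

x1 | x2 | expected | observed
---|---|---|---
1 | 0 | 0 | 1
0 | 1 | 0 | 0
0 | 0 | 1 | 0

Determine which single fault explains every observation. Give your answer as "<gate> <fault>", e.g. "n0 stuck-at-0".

n0 inverted output

Fault-free values for test 1 (x1=1, x2=0): n0=0, n1=1, n2=0, giving Y=0. Observed 1.
Test 1: faults giving observed 1 are {n0 stuck-at-1, n0 inverted output, n2 stuck-at-1, n2 inverted output}.
Test 2 (x1=0, x2=1): fault-free n0=1, n1=0, n2=0 → 0; observed 0. Eliminates n2 stuck-at-1, n2 inverted output.
Test 3 (x1=0, x2=0): fault-free n0=1, n1=1, n2=1 → 1; observed 0. Eliminates n0 stuck-at-1.
Only n0 inverted output is consistent with every test.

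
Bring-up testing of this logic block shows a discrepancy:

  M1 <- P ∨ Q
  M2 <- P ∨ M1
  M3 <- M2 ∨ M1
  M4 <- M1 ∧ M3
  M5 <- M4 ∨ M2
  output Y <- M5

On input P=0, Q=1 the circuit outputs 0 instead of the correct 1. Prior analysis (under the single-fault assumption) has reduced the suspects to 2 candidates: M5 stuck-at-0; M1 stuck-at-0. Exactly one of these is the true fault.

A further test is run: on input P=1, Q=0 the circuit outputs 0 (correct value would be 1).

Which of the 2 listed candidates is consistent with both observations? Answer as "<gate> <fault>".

Evaluate each candidate on input P=1, Q=0:
  M5 stuck-at-0: M1=1, M2=1, M3=1, M4=1, M5=0 [stuck-at-0] → 0 — matches
  M1 stuck-at-0: M1=0 [stuck-at-0], M2=1, M3=1, M4=0, M5=1 → 1 — eliminated
Only M5 stuck-at-0 reproduces the observed 0.

M5 stuck-at-0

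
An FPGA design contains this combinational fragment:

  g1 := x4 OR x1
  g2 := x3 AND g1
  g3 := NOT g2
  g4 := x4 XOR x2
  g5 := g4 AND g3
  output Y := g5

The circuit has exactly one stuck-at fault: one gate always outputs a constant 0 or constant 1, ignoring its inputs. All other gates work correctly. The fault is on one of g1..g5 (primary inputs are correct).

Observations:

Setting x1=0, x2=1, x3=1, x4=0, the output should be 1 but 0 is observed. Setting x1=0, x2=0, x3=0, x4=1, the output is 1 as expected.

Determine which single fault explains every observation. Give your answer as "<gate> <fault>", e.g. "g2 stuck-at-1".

Fault-free values for test 1 (x1=0, x2=1, x3=1, x4=0): g1=0, g2=0, g3=1, g4=1, g5=1, giving Y=1. Observed 0.
Test 1: faults giving observed 0 are {g1 stuck-at-1, g2 stuck-at-1, g3 stuck-at-0, g4 stuck-at-0, g5 stuck-at-0}.
Test 2 (x1=0, x2=0, x3=0, x4=1): fault-free g1=1, g2=0, g3=1, g4=1, g5=1 → 1; observed 1. Eliminates g2 stuck-at-1, g3 stuck-at-0, g4 stuck-at-0, g5 stuck-at-0.
Only g1 stuck-at-1 is consistent with every test.

g1 stuck-at-1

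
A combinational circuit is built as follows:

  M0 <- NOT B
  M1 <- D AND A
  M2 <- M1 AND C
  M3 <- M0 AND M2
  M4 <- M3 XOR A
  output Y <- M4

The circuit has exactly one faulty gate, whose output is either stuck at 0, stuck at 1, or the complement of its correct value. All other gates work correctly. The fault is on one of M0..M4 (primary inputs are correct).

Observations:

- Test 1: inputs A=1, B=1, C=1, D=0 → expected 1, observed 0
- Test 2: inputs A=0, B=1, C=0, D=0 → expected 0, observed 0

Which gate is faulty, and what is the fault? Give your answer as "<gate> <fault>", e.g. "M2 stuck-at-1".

Fault-free values for test 1 (A=1, B=1, C=1, D=0): M0=0, M1=0, M2=0, M3=0, M4=1, giving Y=1. Observed 0.
Test 1: faults giving observed 0 are {M3 stuck-at-1, M3 inverted output, M4 stuck-at-0, M4 inverted output}.
Test 2 (A=0, B=1, C=0, D=0): fault-free M0=0, M1=0, M2=0, M3=0, M4=0 → 0; observed 0. Eliminates M3 stuck-at-1, M3 inverted output, M4 inverted output.
Only M4 stuck-at-0 is consistent with every test.

M4 stuck-at-0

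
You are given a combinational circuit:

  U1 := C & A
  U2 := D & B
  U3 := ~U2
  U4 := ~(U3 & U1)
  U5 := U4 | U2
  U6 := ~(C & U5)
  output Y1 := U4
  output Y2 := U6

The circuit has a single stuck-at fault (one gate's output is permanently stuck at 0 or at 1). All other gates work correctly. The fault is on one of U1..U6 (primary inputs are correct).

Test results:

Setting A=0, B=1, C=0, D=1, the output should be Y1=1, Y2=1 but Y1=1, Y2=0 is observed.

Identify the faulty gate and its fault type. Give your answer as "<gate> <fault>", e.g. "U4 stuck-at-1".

Fault-free values for test 1 (A=0, B=1, C=0, D=1): U1=0, U2=1, U3=0, U4=1, U5=1, U6=1, giving Y1=1, Y2=1. Observed Y1=1, Y2=0.
Test 1: faults giving observed Y1=1, Y2=0 are {U6 stuck-at-0}.
Only U6 stuck-at-0 is consistent with every test.

U6 stuck-at-0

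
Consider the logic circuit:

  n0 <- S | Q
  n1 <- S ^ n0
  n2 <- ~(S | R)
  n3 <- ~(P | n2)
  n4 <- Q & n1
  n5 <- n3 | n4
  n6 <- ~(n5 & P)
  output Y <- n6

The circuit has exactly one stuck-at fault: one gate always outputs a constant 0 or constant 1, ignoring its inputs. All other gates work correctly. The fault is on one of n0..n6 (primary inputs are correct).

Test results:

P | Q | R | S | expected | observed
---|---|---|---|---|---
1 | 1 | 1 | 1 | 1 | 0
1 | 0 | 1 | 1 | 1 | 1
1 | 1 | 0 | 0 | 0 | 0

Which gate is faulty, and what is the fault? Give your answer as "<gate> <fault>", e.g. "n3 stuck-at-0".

Fault-free values for test 1 (P=1, Q=1, R=1, S=1): n0=1, n1=0, n2=0, n3=0, n4=0, n5=0, n6=1, giving Y=1. Observed 0.
Test 1: faults giving observed 0 are {n0 stuck-at-0, n1 stuck-at-1, n3 stuck-at-1, n4 stuck-at-1, n5 stuck-at-1, n6 stuck-at-0}.
Test 2 (P=1, Q=0, R=1, S=1): fault-free n0=1, n1=0, n2=0, n3=0, n4=0, n5=0, n6=1 → 1; observed 1. Eliminates n3 stuck-at-1, n4 stuck-at-1, n5 stuck-at-1, n6 stuck-at-0.
Test 3 (P=1, Q=1, R=0, S=0): fault-free n0=1, n1=1, n2=1, n3=0, n4=1, n5=1, n6=0 → 0; observed 0. Eliminates n0 stuck-at-0.
Only n1 stuck-at-1 is consistent with every test.

n1 stuck-at-1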